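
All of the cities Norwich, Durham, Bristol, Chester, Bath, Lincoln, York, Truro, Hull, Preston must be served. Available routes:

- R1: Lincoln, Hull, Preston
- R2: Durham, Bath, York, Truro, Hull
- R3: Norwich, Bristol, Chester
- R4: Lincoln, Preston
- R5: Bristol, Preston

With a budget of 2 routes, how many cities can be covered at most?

8

Choosing R2, R3 covers {Norwich, Durham, Bristol, Chester, Bath, York, Truro, Hull} — 8 cities.
No choice of 2 routes does better; here Lincoln, Preston are left uncovered.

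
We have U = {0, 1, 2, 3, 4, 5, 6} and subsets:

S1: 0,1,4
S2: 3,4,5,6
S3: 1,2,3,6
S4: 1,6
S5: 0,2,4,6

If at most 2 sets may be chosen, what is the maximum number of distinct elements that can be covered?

Choosing S1, S2 covers {0, 1, 3, 4, 5, 6} — 6 elements.
No choice of 2 sets does better; here 2 is left uncovered.

6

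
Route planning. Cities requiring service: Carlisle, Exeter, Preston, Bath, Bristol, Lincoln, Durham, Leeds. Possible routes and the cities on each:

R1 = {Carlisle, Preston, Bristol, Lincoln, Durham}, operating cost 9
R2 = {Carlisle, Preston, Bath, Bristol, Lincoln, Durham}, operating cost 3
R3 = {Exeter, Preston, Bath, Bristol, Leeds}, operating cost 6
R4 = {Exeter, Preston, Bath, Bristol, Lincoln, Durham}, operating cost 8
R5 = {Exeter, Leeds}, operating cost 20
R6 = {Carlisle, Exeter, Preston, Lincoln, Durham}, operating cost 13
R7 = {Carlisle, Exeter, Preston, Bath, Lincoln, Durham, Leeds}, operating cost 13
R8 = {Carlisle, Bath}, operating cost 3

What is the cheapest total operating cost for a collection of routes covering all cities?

R2, R3 cover every city at operating cost 3 + 6 = 9.
Any cover uses at least 2 routes; among all covering selections none totals below 9.

9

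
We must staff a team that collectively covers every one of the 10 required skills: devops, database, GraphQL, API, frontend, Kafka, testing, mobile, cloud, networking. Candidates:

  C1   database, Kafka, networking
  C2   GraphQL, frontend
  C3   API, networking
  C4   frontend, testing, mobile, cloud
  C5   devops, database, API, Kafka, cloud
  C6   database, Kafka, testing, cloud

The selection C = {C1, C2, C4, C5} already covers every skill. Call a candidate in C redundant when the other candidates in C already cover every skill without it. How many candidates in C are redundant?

Drop C1: networking uncovered — not redundant.
Drop C2: GraphQL uncovered — not redundant.
Drop C4: testing, mobile uncovered — not redundant.
Drop C5: devops, API uncovered — not redundant.
None of the candidates in C is redundant.

0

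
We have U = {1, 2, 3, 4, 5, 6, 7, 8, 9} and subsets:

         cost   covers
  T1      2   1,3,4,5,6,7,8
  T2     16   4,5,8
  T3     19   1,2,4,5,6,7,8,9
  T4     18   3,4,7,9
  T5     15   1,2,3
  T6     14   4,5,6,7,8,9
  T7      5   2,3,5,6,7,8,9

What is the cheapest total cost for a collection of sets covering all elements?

7

T1, T7 cover every element at cost 2 + 5 = 7.
Any cover uses at least 2 sets; among all covering selections none totals below 7.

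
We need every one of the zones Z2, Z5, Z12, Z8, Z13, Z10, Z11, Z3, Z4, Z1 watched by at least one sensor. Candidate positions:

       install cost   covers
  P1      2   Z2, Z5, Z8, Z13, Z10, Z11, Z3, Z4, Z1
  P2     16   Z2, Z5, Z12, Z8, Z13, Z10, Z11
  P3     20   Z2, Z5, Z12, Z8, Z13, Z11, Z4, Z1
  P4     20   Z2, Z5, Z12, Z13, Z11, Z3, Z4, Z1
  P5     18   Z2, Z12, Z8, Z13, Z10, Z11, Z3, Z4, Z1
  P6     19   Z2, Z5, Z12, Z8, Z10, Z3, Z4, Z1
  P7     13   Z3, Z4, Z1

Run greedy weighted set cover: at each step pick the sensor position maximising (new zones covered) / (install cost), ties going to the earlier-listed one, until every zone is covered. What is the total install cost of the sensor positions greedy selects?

Pick 1: P1 adds 9 new (Z2, Z5, Z8, Z13, Z10, Z11, Z3, Z4, Z1) at install cost 2 (ratio 9/2).
Pick 2: P2 adds 1 new (Z12) at install cost 16 (ratio 1/16).
Greedy total install cost: 2 + 16 = 18.

18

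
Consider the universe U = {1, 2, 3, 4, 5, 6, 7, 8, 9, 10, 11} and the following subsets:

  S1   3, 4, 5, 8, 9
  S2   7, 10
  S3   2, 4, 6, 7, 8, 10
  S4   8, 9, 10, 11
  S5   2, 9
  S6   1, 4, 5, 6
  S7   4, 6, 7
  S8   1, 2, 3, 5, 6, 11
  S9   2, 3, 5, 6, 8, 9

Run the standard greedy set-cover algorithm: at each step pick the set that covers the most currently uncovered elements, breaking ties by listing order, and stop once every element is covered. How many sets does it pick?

Pick 1: S3 covers 6 new elements (2, 4, 6, 7, 8, 10).
Pick 2: S8 covers 4 new elements (1, 3, 5, 11).
Pick 3: S1 covers 1 new elements (9).
Greedy uses 3 sets.

3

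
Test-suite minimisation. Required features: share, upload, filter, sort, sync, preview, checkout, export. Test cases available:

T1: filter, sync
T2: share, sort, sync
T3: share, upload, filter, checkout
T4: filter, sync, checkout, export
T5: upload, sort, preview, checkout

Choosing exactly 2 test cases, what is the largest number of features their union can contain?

7

Choosing T4, T5 covers {upload, filter, sort, sync, preview, checkout, export} — 7 features.
No choice of 2 test cases does better; here share is left uncovered.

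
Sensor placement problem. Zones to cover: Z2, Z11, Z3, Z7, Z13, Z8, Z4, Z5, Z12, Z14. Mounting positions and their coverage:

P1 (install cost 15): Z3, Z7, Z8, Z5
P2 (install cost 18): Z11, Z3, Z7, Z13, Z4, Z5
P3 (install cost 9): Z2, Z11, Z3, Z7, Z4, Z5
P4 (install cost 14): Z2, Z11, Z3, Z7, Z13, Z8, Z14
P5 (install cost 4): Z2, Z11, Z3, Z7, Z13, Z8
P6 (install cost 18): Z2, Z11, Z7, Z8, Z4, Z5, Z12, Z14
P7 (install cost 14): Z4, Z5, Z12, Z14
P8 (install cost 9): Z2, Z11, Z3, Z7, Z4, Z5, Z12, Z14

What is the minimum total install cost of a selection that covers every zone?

P5, P8 cover every zone at install cost 4 + 9 = 13.
Any cover uses at least 2 sensor positions; among all covering selections none totals below 13.

13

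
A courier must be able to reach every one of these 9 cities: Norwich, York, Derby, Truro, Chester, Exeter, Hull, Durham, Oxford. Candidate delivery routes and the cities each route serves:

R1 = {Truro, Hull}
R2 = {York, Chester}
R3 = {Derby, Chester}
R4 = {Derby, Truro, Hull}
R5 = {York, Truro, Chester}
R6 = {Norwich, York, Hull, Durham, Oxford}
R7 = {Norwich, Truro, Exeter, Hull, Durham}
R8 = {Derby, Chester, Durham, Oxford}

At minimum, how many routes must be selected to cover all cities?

R2, R7, R8 together cover {Norwich, York, Derby, Truro, Chester, Exeter, Hull, Durham, Oxford} — every city.
No 2 of the 8 routes cover everything (all 28 pairs fall short), so 3 is minimum.

3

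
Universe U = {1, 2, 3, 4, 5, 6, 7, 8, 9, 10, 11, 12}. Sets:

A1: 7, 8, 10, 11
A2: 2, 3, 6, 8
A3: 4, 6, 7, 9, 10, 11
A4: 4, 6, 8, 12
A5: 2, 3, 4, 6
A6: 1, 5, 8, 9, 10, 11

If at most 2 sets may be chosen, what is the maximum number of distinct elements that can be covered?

10

Choosing A5, A6 covers {1, 2, 3, 4, 5, 6, 8, 9, 10, 11} — 10 elements.
No choice of 2 sets does better; here 7, 12 are left uncovered.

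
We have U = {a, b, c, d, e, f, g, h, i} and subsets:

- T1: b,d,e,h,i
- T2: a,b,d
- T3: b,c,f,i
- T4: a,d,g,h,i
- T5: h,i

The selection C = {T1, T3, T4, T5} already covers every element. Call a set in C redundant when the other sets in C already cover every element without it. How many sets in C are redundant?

Drop T1: e uncovered — not redundant.
Drop T3: c, f uncovered — not redundant.
Drop T4: a, g uncovered — not redundant.
Drop T5: the rest still cover every element — redundant.
1 redundant: T5.

1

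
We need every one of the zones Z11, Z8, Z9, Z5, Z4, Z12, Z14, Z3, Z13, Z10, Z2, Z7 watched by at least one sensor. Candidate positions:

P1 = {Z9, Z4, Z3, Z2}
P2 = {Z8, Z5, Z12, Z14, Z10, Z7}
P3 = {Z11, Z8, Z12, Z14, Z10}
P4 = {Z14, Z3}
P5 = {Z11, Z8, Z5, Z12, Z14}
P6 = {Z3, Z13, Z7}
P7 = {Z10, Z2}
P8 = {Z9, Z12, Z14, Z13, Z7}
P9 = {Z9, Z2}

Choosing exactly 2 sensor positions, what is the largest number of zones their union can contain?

Choosing P1, P2 covers {Z8, Z9, Z5, Z4, Z12, Z14, Z3, Z10, Z2, Z7} — 10 zones.
No choice of 2 sensor positions does better; here Z11, Z13 are left uncovered.

10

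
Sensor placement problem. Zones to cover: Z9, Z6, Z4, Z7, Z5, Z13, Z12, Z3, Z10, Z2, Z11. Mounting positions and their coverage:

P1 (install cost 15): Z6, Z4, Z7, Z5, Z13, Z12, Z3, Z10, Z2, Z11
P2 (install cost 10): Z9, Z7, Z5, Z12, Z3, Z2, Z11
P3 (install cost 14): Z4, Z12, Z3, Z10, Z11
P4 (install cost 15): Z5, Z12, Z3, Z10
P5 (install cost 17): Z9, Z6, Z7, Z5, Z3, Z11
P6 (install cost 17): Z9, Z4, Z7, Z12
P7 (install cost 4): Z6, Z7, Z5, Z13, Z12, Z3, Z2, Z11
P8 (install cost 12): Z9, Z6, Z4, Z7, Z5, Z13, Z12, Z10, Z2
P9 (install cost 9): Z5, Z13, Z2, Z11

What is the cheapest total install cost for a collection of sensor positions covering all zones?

P7, P8 cover every zone at install cost 4 + 12 = 16.
Any cover uses at least 2 sensor positions; among all covering selections none totals below 16.

16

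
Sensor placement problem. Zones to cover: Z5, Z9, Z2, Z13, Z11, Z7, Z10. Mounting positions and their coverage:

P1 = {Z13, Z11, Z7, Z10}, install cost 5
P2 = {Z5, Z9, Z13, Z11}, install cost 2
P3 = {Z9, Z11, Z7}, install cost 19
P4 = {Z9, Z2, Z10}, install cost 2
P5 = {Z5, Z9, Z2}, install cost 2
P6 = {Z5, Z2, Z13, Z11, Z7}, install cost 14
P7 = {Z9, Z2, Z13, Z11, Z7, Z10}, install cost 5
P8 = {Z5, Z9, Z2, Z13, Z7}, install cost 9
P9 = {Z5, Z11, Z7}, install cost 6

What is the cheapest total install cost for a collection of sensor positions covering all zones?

P1, P5 cover every zone at install cost 5 + 2 = 7.
Any cover uses at least 2 sensor positions; among all covering selections none totals below 7.

7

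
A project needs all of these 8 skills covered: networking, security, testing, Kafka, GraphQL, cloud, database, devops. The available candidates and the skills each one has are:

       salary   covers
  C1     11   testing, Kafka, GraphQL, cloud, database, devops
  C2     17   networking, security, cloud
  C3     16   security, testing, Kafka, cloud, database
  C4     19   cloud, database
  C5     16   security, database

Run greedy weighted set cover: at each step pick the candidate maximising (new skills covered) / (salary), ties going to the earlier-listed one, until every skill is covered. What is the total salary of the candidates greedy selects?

Pick 1: C1 adds 6 new (testing, Kafka, GraphQL, cloud, database, devops) at salary 11 (ratio 6/11).
Pick 2: C2 adds 2 new (networking, security) at salary 17 (ratio 2/17).
Greedy total salary: 11 + 17 = 28.

28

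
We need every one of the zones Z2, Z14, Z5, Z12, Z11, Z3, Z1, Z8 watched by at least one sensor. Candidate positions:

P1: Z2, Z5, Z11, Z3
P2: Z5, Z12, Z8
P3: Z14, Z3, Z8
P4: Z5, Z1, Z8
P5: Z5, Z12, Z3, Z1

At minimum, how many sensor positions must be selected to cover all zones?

3

P1, P3, P5 together cover {Z2, Z14, Z5, Z12, Z11, Z3, Z1, Z8} — every zone.
No 2 of the 5 sensor positions cover everything (all 10 pairs fall short), so 3 is minimum.
Greedy (largest uncovered first) would take P1, P2, P3, P4 — 4 sensor positions — but 3 suffice.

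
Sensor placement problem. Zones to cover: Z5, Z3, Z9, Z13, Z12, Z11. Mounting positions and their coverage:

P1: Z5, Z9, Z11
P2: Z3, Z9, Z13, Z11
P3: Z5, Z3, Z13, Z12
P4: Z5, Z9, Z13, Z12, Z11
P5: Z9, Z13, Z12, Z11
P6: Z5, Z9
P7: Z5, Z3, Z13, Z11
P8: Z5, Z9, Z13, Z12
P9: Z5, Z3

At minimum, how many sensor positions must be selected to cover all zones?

2

P1, P3 together cover {Z5, Z3, Z9, Z13, Z12, Z11} — every zone.
No single sensor position contains all 6 zones, so 2 is optimal.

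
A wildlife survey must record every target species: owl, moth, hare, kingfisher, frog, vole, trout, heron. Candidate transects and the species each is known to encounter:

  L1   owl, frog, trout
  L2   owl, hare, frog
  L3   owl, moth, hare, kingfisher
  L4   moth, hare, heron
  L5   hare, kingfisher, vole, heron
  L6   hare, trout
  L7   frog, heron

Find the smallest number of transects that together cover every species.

3

L1, L3, L5 together cover {owl, moth, hare, kingfisher, frog, vole, trout, heron} — every species.
No 2 of the 7 transects cover everything (all 21 pairs fall short), so 3 is minimum.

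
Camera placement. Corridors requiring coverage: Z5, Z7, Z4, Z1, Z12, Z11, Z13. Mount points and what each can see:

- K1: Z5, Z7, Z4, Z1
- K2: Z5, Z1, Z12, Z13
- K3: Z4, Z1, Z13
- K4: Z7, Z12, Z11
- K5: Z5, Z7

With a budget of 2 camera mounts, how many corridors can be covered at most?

6

Choosing K1, K2 covers {Z5, Z7, Z4, Z1, Z12, Z13} — 6 corridors.
No choice of 2 camera mounts does better; here Z11 is left uncovered.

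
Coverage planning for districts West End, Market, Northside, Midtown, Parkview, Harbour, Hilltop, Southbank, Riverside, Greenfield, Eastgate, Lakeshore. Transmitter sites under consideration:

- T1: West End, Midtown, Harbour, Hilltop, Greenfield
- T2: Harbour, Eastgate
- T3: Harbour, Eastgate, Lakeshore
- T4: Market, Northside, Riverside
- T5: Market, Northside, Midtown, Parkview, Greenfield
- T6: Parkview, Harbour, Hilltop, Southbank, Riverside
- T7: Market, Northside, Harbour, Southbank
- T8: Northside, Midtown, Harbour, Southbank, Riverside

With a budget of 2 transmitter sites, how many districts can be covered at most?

9

Choosing T5, T6 covers {Market, Northside, Midtown, Parkview, Harbour, Hilltop, Southbank, Riverside, Greenfield} — 9 districts.
No choice of 2 transmitter sites does better; here West End, Eastgate, Lakeshore are left uncovered.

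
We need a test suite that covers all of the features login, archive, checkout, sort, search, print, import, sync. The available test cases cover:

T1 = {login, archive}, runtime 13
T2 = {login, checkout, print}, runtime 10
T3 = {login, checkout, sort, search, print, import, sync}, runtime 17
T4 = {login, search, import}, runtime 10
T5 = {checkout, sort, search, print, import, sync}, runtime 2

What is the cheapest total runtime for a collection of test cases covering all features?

15

T1, T5 cover every feature at runtime 13 + 2 = 15.
Any cover uses at least 2 test cases; among all covering selections none totals below 15.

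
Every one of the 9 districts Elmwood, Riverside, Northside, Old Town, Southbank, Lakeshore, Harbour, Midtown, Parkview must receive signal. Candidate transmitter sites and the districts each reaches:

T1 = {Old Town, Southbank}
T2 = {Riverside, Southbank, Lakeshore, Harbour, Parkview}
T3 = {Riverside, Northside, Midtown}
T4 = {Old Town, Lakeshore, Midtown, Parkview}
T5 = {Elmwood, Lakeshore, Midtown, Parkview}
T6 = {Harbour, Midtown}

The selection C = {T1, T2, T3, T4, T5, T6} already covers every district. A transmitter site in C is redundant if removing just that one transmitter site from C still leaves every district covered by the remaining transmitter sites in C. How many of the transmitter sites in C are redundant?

4

Drop T1: the rest still cover every district — redundant.
Drop T2: the rest still cover every district — redundant.
Drop T3: Northside uncovered — not redundant.
Drop T4: the rest still cover every district — redundant.
Drop T5: Elmwood uncovered — not redundant.
Drop T6: the rest still cover every district — redundant.
4 redundant: T1, T2, T4, T6.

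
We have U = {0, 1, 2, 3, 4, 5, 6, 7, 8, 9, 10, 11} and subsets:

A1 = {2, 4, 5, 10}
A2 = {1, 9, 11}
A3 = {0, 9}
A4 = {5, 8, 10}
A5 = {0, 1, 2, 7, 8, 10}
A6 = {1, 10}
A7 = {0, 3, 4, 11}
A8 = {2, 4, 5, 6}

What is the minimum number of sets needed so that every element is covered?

A2, A5, A7, A8 together cover {0, 1, 2, 3, 4, 5, 6, 7, 8, 9, 10, 11} — every element.
No 3 of the 8 sets cover everything (all 56 triples fall short), so 4 is minimum.

4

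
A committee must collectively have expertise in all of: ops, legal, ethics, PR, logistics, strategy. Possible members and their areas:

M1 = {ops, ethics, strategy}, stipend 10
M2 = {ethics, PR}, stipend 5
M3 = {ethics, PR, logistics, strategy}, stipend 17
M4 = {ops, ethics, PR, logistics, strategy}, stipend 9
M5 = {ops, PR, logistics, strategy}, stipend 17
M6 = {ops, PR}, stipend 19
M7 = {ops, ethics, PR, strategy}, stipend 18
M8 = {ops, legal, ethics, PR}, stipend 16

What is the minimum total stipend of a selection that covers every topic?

25

M4, M8 cover every topic at stipend 9 + 16 = 25.
Any cover uses at least 2 members; among all covering selections none totals below 25.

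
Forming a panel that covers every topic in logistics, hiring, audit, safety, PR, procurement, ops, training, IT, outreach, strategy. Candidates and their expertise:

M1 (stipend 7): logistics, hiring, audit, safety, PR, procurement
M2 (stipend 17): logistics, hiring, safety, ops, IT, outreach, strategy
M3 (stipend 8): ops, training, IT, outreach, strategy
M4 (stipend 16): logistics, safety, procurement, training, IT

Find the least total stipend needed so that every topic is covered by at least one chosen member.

15

M1, M3 cover every topic at stipend 7 + 8 = 15.
Any cover uses at least 2 members; among all covering selections none totals below 15.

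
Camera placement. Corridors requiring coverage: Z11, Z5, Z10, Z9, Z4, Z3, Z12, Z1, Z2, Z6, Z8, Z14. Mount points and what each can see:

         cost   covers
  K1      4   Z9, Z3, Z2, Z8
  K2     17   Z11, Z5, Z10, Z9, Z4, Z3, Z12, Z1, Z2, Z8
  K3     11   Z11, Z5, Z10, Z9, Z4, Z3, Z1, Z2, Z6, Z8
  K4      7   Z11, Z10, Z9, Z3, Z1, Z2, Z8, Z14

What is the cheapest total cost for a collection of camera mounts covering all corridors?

35

K2, K3, K4 cover every corridor at cost 17 + 11 + 7 = 35.
Any cover uses at least 3 camera mounts; among all covering selections none totals below 35.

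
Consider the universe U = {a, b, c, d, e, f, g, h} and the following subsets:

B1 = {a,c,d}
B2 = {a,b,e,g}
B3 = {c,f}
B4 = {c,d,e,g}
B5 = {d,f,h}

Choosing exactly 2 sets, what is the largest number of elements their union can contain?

7

Choosing B2, B5 covers {a, b, d, e, f, g, h} — 7 elements.
No choice of 2 sets does better; here c is left uncovered.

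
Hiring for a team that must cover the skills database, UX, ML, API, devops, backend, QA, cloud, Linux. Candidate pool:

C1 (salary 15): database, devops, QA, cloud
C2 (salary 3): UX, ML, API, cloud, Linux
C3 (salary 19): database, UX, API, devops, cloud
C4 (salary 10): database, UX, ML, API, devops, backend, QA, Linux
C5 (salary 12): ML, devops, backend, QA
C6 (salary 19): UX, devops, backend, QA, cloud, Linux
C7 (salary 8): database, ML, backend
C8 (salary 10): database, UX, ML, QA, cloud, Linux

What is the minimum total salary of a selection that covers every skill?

C2, C4 cover every skill at salary 3 + 10 = 13.
Any cover uses at least 2 candidates; among all covering selections none totals below 13.

13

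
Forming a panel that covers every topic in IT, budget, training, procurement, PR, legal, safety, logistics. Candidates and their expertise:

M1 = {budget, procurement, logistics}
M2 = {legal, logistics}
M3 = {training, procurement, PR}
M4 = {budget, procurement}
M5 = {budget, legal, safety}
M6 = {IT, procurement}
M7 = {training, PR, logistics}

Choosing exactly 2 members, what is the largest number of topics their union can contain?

6

Choosing M3, M5 covers {budget, training, procurement, PR, legal, safety} — 6 topics.
No choice of 2 members does better; here IT, logistics are left uncovered.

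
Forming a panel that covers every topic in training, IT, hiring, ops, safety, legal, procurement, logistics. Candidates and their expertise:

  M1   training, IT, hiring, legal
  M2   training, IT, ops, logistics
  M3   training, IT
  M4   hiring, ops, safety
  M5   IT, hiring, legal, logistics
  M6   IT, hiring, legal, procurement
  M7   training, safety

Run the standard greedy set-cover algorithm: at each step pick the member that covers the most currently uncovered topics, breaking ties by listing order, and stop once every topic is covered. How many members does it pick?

Pick 1: M1 covers 4 new topics (training, IT, hiring, legal).
Pick 2: M2 covers 2 new topics (ops, logistics).
Pick 3: M4 covers 1 new topics (safety).
Pick 4: M6 covers 1 new topics (procurement).
Greedy uses 4 members. (The true minimum is 3.)

4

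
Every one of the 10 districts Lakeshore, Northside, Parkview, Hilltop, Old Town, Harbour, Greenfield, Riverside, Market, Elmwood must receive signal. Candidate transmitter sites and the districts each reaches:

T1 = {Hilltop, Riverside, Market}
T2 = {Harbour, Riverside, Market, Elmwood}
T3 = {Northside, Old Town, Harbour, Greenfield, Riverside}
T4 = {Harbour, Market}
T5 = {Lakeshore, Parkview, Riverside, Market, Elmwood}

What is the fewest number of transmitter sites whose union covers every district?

3

T1, T3, T5 together cover {Lakeshore, Northside, Parkview, Hilltop, Old Town, Harbour, Greenfield, Riverside, Market, Elmwood} — every district.
No 2 of the 5 transmitter sites cover everything (all 10 pairs fall short), so 3 is minimum.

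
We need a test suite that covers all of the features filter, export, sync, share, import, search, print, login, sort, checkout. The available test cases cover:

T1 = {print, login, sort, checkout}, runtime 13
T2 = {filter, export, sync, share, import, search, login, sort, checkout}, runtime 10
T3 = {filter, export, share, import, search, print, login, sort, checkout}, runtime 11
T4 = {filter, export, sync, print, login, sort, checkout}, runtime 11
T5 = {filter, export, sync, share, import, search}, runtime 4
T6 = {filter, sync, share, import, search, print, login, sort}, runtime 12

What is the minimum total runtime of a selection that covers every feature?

T3, T5 cover every feature at runtime 11 + 4 = 15.
Any cover uses at least 2 test cases; among all covering selections none totals below 15.

15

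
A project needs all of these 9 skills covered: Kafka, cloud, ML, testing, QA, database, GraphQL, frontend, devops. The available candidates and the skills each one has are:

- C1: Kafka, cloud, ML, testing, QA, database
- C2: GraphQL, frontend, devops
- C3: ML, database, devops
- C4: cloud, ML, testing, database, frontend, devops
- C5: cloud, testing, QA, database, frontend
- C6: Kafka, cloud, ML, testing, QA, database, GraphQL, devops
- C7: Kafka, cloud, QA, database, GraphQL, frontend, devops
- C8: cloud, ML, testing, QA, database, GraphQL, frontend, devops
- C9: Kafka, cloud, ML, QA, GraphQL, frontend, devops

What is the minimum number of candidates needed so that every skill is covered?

C1, C2 together cover {Kafka, cloud, ML, testing, QA, database, GraphQL, frontend, devops} — every skill.
No single candidate contains all 9 skills, so 2 is optimal.

2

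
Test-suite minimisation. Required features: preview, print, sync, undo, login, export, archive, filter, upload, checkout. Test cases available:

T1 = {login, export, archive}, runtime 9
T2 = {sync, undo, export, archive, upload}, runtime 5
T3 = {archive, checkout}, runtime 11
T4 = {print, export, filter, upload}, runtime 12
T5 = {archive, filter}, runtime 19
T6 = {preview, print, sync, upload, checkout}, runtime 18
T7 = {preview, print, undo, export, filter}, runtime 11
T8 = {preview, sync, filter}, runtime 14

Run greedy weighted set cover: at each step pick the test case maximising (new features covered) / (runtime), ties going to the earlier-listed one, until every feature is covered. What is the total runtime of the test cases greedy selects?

Pick 1: T2 adds 5 new (sync, undo, export, archive, upload) at runtime 5 (ratio 5/5).
Pick 2: T7 adds 3 new (preview, print, filter) at runtime 11 (ratio 3/11).
Pick 3: T1 adds 1 new (login) at runtime 9 (ratio 1/9).
Pick 4: T3 adds 1 new (checkout) at runtime 11 (ratio 1/11).
Greedy total runtime: 5 + 11 + 9 + 11 = 36.

36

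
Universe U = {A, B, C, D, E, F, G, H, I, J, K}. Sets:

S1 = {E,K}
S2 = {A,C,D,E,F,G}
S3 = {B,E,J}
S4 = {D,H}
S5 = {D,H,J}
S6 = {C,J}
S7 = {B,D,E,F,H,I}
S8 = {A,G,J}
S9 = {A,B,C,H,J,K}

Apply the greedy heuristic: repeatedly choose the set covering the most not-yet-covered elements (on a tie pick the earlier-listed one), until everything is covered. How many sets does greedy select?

Pick 1: S2 covers 6 new elements (A, C, D, E, F, G).
Pick 2: S9 covers 4 new elements (B, H, J, K).
Pick 3: S7 covers 1 new elements (I).
Greedy uses 3 sets.

3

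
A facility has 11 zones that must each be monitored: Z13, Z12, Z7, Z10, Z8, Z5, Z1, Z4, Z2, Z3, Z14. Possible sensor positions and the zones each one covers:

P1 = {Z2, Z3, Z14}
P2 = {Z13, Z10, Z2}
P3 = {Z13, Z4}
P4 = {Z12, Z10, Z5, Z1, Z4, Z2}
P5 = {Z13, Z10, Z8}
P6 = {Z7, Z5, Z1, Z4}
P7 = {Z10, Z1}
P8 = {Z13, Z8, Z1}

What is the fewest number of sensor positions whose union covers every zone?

4

P1, P4, P5, P6 together cover {Z13, Z12, Z7, Z10, Z8, Z5, Z1, Z4, Z2, Z3, Z14} — every zone.
No 3 of the 8 sensor positions cover everything (all 56 triples fall short), so 4 is minimum.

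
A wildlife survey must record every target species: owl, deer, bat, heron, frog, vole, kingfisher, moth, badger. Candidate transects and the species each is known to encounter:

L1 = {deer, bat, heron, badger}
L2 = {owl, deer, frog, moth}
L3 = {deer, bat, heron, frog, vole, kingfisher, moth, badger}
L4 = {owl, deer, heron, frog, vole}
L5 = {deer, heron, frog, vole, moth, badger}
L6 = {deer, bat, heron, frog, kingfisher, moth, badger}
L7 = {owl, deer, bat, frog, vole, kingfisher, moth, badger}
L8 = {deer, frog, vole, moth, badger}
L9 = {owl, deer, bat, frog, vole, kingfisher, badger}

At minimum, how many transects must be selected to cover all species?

L1, L7 together cover {owl, deer, bat, heron, frog, vole, kingfisher, moth, badger} — every species.
No single transect contains all 9 species, so 2 is optimal.

2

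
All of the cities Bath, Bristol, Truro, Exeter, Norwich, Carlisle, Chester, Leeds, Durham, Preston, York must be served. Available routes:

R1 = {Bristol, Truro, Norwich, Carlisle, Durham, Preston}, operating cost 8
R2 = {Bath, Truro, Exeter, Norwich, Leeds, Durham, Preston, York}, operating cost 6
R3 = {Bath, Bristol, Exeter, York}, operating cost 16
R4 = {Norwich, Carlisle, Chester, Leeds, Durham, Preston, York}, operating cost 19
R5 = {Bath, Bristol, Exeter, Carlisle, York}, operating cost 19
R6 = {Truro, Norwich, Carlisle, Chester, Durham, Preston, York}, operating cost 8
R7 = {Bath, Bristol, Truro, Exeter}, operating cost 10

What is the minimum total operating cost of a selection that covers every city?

22

R1, R2, R6 cover every city at operating cost 8 + 6 + 8 = 22.
Any cover uses at least 2 routes; among all covering selections none totals below 22.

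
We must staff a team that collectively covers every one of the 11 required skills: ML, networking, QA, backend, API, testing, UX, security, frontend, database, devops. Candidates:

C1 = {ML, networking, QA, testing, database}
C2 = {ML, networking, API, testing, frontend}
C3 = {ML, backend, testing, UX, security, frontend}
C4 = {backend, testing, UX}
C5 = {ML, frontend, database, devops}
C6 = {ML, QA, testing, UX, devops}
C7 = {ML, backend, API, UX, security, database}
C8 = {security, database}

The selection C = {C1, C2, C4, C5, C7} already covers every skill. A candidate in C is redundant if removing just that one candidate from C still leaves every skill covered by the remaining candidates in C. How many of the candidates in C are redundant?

Drop C1: QA uncovered — not redundant.
Drop C2: the rest still cover every skill — redundant.
Drop C4: the rest still cover every skill — redundant.
Drop C5: devops uncovered — not redundant.
Drop C7: security uncovered — not redundant.
2 redundant: C2, C4.

2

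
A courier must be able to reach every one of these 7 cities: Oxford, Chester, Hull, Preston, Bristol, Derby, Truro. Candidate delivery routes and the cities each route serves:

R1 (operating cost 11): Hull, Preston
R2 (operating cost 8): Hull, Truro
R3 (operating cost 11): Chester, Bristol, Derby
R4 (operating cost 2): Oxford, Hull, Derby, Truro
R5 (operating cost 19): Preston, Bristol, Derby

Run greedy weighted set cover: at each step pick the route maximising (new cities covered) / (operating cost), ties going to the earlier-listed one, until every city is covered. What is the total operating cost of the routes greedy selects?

24

Pick 1: R4 adds 4 new (Oxford, Hull, Derby, Truro) at operating cost 2 (ratio 4/2).
Pick 2: R3 adds 2 new (Chester, Bristol) at operating cost 11 (ratio 2/11).
Pick 3: R1 adds 1 new (Preston) at operating cost 11 (ratio 1/11).
Greedy total operating cost: 2 + 11 + 11 = 24.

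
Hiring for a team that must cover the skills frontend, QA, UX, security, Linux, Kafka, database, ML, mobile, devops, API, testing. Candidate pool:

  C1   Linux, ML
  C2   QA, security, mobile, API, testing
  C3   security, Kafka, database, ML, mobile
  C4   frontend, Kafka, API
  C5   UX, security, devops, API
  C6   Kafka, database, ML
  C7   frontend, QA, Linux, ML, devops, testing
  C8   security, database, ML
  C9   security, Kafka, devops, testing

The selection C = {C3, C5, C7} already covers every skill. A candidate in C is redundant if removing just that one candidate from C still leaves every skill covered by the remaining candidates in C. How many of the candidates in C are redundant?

0

Drop C3: Kafka, database, mobile uncovered — not redundant.
Drop C5: UX, API uncovered — not redundant.
Drop C7: frontend, QA, Linux, testing uncovered — not redundant.
None of the candidates in C is redundant.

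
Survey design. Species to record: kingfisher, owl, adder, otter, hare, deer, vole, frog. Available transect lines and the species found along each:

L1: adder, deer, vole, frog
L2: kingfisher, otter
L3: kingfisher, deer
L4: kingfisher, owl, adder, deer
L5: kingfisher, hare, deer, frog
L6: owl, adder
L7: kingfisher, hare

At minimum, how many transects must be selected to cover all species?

L1, L2, L4, L5 together cover {kingfisher, owl, adder, otter, hare, deer, vole, frog} — every species.
No 3 of the 7 transects cover everything (all 35 triples fall short), so 4 is minimum.

4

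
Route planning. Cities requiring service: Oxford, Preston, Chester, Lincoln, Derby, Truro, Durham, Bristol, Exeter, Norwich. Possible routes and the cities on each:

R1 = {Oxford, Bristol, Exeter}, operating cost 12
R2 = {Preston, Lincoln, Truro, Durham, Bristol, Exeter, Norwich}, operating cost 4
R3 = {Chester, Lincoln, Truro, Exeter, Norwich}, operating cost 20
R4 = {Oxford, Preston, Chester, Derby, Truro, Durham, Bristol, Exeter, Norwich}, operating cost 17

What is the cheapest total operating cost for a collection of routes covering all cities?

21

R2, R4 cover every city at operating cost 4 + 17 = 21.
Any cover uses at least 2 routes; among all covering selections none totals below 21.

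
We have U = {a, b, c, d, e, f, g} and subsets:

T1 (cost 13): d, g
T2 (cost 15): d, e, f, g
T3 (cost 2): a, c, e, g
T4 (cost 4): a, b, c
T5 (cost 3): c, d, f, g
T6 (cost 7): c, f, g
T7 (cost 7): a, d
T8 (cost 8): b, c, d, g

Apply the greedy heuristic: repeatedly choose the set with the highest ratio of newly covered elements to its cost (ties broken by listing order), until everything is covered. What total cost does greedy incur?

9

Pick 1: T3 adds 4 new (a, c, e, g) at cost 2 (ratio 4/2).
Pick 2: T5 adds 2 new (d, f) at cost 3 (ratio 2/3).
Pick 3: T4 adds 1 new (b) at cost 4 (ratio 1/4).
Greedy total cost: 2 + 3 + 4 = 9.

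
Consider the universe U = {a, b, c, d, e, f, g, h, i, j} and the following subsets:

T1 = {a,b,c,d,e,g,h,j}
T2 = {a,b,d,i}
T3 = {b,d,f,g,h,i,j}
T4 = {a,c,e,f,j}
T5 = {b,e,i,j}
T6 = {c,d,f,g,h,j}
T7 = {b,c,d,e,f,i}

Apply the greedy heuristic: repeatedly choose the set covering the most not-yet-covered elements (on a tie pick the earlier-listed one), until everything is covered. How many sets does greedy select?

Pick 1: T1 covers 8 new elements (a, b, c, d, e, g, h, j).
Pick 2: T3 covers 2 new elements (f, i).
Greedy uses 2 sets.

2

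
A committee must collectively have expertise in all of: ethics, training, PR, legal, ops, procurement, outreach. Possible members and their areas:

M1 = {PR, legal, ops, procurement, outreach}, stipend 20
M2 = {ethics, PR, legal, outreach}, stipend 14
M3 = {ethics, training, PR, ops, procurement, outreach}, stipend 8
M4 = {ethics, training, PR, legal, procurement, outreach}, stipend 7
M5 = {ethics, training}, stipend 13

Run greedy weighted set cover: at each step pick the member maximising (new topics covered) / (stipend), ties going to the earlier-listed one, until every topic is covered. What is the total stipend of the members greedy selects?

Pick 1: M4 adds 6 new (ethics, training, PR, legal, procurement, outreach) at stipend 7 (ratio 6/7).
Pick 2: M3 adds 1 new (ops) at stipend 8 (ratio 1/8).
Greedy total stipend: 7 + 8 = 15.

15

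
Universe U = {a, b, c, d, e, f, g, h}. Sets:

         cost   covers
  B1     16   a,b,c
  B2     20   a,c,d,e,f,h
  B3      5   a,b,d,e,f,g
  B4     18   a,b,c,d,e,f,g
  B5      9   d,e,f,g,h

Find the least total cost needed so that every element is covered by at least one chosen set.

25

B1, B5 cover every element at cost 16 + 9 = 25.
Any cover uses at least 2 sets; among all covering selections none totals below 25.
Greedy by coverage-per-cost would pick B3, B5, B1 for 30 — worse than the optimum 25.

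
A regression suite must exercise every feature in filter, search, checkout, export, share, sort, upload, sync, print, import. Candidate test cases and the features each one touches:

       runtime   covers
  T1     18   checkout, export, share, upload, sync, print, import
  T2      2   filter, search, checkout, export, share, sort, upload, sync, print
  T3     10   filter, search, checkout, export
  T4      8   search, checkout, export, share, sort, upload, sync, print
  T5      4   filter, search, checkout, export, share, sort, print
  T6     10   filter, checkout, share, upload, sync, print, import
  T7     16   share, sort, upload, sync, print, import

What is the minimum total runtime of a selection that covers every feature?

12

T2, T6 cover every feature at runtime 2 + 10 = 12.
Any cover uses at least 2 test cases; among all covering selections none totals below 12.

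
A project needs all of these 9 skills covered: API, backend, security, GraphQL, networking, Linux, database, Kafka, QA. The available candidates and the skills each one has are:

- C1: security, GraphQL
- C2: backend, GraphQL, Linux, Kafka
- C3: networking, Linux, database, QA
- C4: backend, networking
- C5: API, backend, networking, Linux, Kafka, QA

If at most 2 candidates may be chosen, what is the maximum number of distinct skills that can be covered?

8

Choosing C1, C5 covers {API, backend, security, GraphQL, networking, Linux, Kafka, QA} — 8 skills.
No choice of 2 candidates does better; here database is left uncovered.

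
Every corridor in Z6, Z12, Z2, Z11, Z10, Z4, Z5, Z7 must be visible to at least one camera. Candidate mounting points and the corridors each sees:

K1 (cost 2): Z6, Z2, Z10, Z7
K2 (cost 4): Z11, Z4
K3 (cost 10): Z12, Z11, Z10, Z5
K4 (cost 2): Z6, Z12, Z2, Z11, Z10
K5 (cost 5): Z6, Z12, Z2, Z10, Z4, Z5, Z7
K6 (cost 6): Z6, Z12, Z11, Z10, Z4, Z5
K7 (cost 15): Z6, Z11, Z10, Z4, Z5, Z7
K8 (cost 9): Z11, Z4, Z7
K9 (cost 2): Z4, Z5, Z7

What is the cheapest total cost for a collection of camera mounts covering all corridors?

4

K4, K9 cover every corridor at cost 2 + 2 = 4.
Any cover uses at least 2 camera mounts; among all covering selections none totals below 4.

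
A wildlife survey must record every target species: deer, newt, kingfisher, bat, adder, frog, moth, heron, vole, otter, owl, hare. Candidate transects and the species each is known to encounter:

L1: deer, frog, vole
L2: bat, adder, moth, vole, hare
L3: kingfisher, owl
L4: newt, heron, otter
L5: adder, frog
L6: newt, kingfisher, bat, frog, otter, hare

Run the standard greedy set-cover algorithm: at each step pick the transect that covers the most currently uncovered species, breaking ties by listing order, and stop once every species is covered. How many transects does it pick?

Pick 1: L6 covers 6 new species (newt, kingfisher, bat, frog, otter, hare).
Pick 2: L2 covers 3 new species (adder, moth, vole).
Pick 3: L1 covers 1 new species (deer).
Pick 4: L3 covers 1 new species (owl).
Pick 5: L4 covers 1 new species (heron).
Greedy uses 5 transects. (The true minimum is 4.)

5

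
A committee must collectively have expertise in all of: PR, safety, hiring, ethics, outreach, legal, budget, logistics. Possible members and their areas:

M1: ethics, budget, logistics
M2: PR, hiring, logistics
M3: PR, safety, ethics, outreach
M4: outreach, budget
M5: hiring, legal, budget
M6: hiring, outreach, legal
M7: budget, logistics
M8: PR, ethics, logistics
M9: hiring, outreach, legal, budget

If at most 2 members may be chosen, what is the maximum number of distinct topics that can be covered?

7

Choosing M3, M5 covers {PR, safety, hiring, ethics, outreach, legal, budget} — 7 topics.
No choice of 2 members does better; here logistics is left uncovered.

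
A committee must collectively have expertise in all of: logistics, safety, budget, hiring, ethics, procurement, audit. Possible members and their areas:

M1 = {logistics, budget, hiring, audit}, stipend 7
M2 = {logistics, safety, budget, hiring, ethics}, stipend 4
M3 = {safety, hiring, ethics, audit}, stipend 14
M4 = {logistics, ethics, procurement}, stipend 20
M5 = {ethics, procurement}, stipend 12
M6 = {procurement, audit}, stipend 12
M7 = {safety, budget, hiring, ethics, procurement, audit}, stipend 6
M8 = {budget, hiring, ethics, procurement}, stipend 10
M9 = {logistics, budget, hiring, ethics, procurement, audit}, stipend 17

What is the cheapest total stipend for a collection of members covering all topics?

M2, M7 cover every topic at stipend 4 + 6 = 10.
Any cover uses at least 2 members; among all covering selections none totals below 10.

10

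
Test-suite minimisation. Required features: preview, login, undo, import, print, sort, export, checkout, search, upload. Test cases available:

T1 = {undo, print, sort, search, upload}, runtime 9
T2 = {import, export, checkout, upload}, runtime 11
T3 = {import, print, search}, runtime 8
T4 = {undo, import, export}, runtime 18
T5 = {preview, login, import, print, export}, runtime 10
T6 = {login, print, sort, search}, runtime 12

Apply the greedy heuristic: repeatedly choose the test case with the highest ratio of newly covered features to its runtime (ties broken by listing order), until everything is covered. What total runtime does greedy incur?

Pick 1: T1 adds 5 new (undo, print, sort, search, upload) at runtime 9 (ratio 5/9).
Pick 2: T5 adds 4 new (preview, login, import, export) at runtime 10 (ratio 4/10).
Pick 3: T2 adds 1 new (checkout) at runtime 11 (ratio 1/11).
Greedy total runtime: 9 + 10 + 11 = 30.

30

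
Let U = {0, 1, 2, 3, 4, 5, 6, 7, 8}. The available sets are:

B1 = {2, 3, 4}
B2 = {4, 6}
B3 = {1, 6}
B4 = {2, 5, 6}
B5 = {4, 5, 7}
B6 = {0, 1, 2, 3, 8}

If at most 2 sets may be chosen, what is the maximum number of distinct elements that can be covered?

8

Choosing B5, B6 covers {0, 1, 2, 3, 4, 5, 7, 8} — 8 elements.
No choice of 2 sets does better; here 6 is left uncovered.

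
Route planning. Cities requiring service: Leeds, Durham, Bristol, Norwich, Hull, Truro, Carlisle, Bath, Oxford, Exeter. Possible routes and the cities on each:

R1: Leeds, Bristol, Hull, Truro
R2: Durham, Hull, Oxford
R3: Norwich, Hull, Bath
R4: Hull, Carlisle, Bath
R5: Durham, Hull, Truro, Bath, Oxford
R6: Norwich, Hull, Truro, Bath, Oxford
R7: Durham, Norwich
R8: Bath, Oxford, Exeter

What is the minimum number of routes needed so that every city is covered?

4

R1, R4, R7, R8 together cover {Leeds, Durham, Bristol, Norwich, Hull, Truro, Carlisle, Bath, Oxford, Exeter} — every city.
No 3 of the 8 routes cover everything (all 56 triples fall short), so 4 is minimum.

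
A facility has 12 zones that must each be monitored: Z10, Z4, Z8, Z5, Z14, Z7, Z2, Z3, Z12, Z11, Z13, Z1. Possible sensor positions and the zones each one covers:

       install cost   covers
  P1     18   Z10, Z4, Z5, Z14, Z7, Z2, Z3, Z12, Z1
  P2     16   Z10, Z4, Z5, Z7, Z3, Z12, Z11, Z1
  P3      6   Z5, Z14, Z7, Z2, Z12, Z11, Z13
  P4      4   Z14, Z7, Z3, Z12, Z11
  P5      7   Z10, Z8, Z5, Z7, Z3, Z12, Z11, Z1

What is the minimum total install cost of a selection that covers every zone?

29

P2, P3, P5 cover every zone at install cost 16 + 6 + 7 = 29.
Any cover uses at least 3 sensor positions; among all covering selections none totals below 29.
Greedy by coverage-per-install cost would pick P4, P5, P3, P2 for 33 — worse than the optimum 29.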